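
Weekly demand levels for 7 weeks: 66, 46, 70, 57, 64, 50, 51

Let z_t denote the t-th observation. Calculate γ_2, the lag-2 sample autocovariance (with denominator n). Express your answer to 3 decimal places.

Mean z̄ = (66 + 46 + 70 + 57 + 64 + 50 + 51)/7 = 57.7143
Σ_{t=1}^{5}(z_t−z̄)(z_{t+2}−z̄) = 150.6939
γ_2 = 150.6939 / 7 = 21.528

21.528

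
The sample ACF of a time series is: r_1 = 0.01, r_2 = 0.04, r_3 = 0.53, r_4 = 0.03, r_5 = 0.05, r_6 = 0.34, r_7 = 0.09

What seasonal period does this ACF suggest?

3

The largest autocorrelation is r_3 = 0.53, with a weaker echo at lag 6 (0.34); the remaining lags stay at or below 0.09.
The dominant spike at lag 3 indicates a seasonal period of 3.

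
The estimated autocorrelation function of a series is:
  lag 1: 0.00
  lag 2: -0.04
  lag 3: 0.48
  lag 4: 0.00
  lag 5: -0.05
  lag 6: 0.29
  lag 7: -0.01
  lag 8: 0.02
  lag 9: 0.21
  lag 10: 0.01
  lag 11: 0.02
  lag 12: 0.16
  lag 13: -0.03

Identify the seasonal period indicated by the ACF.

3

The largest autocorrelation is r_3 = 0.48, with weaker echoes at lags 6 (0.29), 9 (0.21) and 12 (0.16); the remaining lags stay at or below 0.02.
The dominant spike at lag 3 indicates a seasonal period of 3.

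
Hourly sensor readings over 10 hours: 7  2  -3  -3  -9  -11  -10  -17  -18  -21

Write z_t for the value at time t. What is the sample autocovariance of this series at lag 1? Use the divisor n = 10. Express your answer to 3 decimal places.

46.541

Mean z̄ = (7 + 2 − 3 − 3 − 9 − 11 − 10 − 17 − 18 − 21)/10 = -8.3000
Σ_{t=1}^{9}(z_t−z̄)(z_{t+1}−z̄) = 465.4100
γ_1 = 465.4100 / 10 = 46.541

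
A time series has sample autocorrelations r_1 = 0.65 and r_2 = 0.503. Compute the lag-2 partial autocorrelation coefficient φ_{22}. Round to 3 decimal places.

0.139

φ_{22} = (r_2 − r_1²) / (1 − r_1²)
r_1² = (0.65)² = 0.4225
Numerator = 0.503 − 0.4225 = 0.0805; denominator = 1 − 0.4225 = 0.5775
φ_{22} = 0.0805 / 0.5775 = 0.139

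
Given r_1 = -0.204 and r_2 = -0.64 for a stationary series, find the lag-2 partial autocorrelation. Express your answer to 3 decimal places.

φ_{22} = (r_2 − r_1²) / (1 − r_1²)
r_1² = (-0.204)² = 0.041616
Numerator = -0.64 − 0.0416 = -0.6816; denominator = 1 − 0.0416 = 0.9584
φ_{22} = -0.6816 / 0.9584 = -0.711

-0.711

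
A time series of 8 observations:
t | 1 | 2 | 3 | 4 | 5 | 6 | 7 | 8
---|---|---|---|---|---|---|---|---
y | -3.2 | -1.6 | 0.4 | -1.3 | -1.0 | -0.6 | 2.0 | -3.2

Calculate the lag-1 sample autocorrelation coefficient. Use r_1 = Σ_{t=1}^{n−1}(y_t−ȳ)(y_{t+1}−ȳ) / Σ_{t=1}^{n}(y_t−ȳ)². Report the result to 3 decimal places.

Mean ȳ = (-3.2 − 1.6 + 0.4 − 1.3 − 1.0 − 0.6 + 2.0 − 3.2)/8 = -1.0625
Numerator Σ_{t=1}^{7}(y_t−ȳ)(y_{t+1}−ȳ) = -5.1002
Denominator Σ(y_t−ȳ)² = 21.2188
r_1 = -5.1002 / 21.2188 = -0.240

-0.240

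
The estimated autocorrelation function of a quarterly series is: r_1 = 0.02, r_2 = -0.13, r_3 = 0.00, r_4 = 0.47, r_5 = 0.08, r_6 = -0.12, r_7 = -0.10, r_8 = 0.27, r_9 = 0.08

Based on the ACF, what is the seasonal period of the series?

The largest autocorrelation is r_4 = 0.47, with a weaker echo at lag 8 (0.27); the remaining lags stay at or below 0.08.
The dominant spike at lag 4 indicates a seasonal period of 4.

4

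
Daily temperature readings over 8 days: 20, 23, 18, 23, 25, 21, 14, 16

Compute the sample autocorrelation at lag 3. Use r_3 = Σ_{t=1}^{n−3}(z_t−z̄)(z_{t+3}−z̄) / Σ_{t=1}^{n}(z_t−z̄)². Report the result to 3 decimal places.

-0.250

Mean z̄ = (20 + 23 + 18 + 23 + 25 + 21 + 14 + 16)/8 = 20.0000
Deviations from mean: 0.0000, 3.0000, -2.0000, 3.0000, 5.0000, 1.0000, -6.0000, -4.0000
Σ(z_t−z̄)(z_{t+3}−z̄) = (0.0000) + (15.0000) + (-2.0000) + (-18.0000) + (-20.0000) = -25.0000
Denominator Σ(z_t−z̄)² = 100.0000
r_3 = -25.0000 / 100.0000 = -0.250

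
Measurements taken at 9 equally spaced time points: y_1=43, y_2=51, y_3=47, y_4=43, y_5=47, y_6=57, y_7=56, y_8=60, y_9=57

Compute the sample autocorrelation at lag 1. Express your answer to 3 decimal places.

0.498

Mean ȳ = (43 + 51 + 47 + 43 + 47 + 57 + 56 + 60 + 57)/9 = 51.2222
Numerator Σ_{t=1}^{8}(y_t−ȳ)(y_{t+1}−ȳ) = 168.0617
Denominator Σ(y_t−ȳ)² = 337.5556
r_1 = 168.0617 / 337.5556 = 0.498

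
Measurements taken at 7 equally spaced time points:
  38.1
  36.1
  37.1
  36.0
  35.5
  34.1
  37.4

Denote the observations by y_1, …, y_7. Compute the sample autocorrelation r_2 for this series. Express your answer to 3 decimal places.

Mean ȳ = (38.1 + 36.1 + 37.1 + 36.0 + 35.5 + 34.1 + 37.4)/7 = 36.3286
Deviations from mean: 1.7714, -0.2286, 0.7714, -0.3286, -0.8286, -2.2286, 1.0714
Numerator Σ_{t=1}^{5}(y_t−ȳ)(y_{t+2}−ȳ) = 0.6469
Denominator Σ(y_t−ȳ)² = 10.6943
r_2 = 0.6469 / 10.6943 = 0.060

0.060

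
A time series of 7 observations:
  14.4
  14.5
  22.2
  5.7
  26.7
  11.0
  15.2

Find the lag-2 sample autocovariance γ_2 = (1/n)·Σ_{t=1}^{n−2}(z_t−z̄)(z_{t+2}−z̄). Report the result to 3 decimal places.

Mean z̄ = (14.4 + 14.5 + 22.2 + 5.7 + 26.7 + 11.0 + 15.2)/7 = 15.6714
Σ_{t=1}^{5}(z_t−z̄)(z_{t+2}−z̄) = 116.7627
γ_2 = 116.7627 / 7 = 16.680

16.680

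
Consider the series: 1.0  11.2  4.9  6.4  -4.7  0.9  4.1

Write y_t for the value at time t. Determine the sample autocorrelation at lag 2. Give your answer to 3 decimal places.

-0.037

Mean ȳ = (1.0 + 11.2 + 4.9 + 6.4 − 4.7 + 0.9 + 4.1)/7 = 3.4000
Deviations from mean: -2.4000, 7.8000, 1.5000, 3.0000, -8.1000, -2.5000, 0.7000
Numerator Σ_{t=1}^{5}(y_t−ȳ)(y_{t+2}−ȳ) = -5.5200
Denominator Σ(y_t−ȳ)² = 150.2000
r_2 = -5.5200 / 150.2000 = -0.037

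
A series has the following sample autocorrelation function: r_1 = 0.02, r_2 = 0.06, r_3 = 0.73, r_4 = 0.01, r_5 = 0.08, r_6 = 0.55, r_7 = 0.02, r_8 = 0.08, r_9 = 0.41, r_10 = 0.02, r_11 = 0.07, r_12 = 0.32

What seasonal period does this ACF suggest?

3

The largest autocorrelation is r_3 = 0.73, with weaker echoes at lags 6 (0.55), 9 (0.41) and 12 (0.32); the remaining lags stay at or below 0.08.
The dominant spike at lag 3 indicates a seasonal period of 3.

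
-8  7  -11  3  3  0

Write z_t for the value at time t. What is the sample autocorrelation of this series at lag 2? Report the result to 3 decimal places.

0.268

Mean z̄ = (-8 + 7 − 11 + 3 + 3 + 0)/6 = -1.0000
Deviations from mean: -7.0000, 8.0000, -10.0000, 4.0000, 4.0000, 1.0000
Numerator Σ_{t=1}^{4}(z_t−z̄)(z_{t+2}−z̄) = 66.0000
Denominator Σ(z_t−z̄)² = 246.0000
r_2 = 66.0000 / 246.0000 = 0.268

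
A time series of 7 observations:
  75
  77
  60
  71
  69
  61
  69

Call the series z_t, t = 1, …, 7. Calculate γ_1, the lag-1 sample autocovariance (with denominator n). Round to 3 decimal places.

Mean z̄ = (75 + 77 + 60 + 71 + 69 + 61 + 69)/7 = 68.8571
Σ_{t=1}^{6}(z_t−z̄)(z_{t+1}−z̄) = -43.0204
γ_1 = -43.0204 / 7 = -6.146

-6.146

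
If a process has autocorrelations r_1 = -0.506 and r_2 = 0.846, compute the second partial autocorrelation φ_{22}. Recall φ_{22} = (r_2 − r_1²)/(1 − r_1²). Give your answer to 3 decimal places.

φ_{22} = (r_2 − r_1²) / (1 − r_1²)
r_1² = (-0.506)² = 0.256036
Numerator = 0.846 − 0.2560 = 0.5900; denominator = 1 − 0.2560 = 0.7440
φ_{22} = 0.5900 / 0.7440 = 0.793

0.793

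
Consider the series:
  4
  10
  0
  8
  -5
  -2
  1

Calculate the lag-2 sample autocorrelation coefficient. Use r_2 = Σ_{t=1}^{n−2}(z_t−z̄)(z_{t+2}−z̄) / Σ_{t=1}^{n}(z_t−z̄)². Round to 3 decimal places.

Mean z̄ = (4 + 10 + 0 + 8 − 5 − 2 + 1)/7 = 2.2857
Deviations from mean: 1.7143, 7.7143, -2.2857, 5.7143, -7.2857, -4.2857, -1.2857
Σ(z_t−z̄)(z_{t+2}−z̄) = (-3.9184) + (44.0816) + (16.6531) + (-24.4898) + (9.3673) = 41.6939
Denominator Σ(z_t−z̄)² = 173.4286
r_2 = 41.6939 / 173.4286 = 0.240

0.240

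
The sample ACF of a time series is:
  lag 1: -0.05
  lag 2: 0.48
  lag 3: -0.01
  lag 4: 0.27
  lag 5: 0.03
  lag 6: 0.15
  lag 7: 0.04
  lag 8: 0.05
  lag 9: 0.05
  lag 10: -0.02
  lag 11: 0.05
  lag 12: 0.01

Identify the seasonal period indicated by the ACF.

The largest autocorrelation is r_2 = 0.48, with weaker echoes at lags 4 (0.27) and 6 (0.15); the remaining lags stay at or below 0.05.
The dominant spike at lag 2 indicates a seasonal period of 2.

2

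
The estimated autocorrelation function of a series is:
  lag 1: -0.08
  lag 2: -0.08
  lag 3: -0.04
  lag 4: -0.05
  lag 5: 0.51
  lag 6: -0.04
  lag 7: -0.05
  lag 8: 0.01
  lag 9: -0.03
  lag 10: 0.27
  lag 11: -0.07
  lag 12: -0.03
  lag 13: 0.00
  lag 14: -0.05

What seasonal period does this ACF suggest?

The largest autocorrelation is r_5 = 0.51, with a weaker echo at lag 10 (0.27); the remaining lags stay at or below 0.01.
The dominant spike at lag 5 indicates a seasonal period of 5.

5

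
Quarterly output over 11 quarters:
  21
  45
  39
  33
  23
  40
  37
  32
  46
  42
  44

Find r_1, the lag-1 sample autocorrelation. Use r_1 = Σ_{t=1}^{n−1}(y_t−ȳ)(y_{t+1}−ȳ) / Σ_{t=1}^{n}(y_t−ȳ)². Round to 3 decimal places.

Mean ȳ = (21 + 45 + 39 + 33 + 23 + 40 + 37 + 32 + 46 + 42 + 44)/11 = 36.5455
Numerator Σ_{t=1}^{10}(y_t−ȳ)(y_{t+1}−ȳ) = -69.3884
Denominator Σ(y_t−ȳ)² = 722.7273
r_1 = -69.3884 / 722.7273 = -0.096

-0.096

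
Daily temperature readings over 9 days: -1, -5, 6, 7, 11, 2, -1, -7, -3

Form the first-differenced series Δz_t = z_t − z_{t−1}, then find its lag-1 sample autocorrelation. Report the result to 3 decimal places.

-0.151

First differences Δz: -4, 11, 1, 4, -9, -3, -6, 4
Mean of differences = -0.2500
Numerator Σ(Δz_t−Δz̄)(Δz_{t+1}−Δz̄) = -44.5625
Denominator Σ(Δz_t−Δz̄)² = 295.5000
r_1(Δz) = -44.5625 / 295.5000 = -0.151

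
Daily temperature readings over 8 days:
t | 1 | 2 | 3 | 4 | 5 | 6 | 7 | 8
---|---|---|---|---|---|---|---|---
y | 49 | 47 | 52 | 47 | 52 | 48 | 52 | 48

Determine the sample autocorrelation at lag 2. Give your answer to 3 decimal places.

0.658

Mean ȳ = (49 + 47 + 52 + 47 + 52 + 48 + 52 + 48)/8 = 49.3750
Σ(y_t−ȳ)(y_{t+2}−ȳ) = (-0.9844) + (5.6406) + (6.8906) + (3.2656) + (6.8906) + (1.8906) = 23.5938
Denominator Σ(y_t−ȳ)² = 35.8750
r_2 = 23.5938 / 35.8750 = 0.658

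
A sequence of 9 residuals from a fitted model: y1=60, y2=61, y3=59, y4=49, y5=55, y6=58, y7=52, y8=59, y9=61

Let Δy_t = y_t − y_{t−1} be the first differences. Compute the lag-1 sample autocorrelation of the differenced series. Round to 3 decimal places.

-0.292

First differences Δy: 1, -2, -10, 6, 3, -6, 7, 2
Mean of differences = 0.1250
Numerator Σ(Δy_t−Δȳ)(Δy_{t+1}−Δȳ) = -69.7656
Denominator Σ(Δy_t−Δȳ)² = 238.8750
r_1(Δy) = -69.7656 / 238.8750 = -0.292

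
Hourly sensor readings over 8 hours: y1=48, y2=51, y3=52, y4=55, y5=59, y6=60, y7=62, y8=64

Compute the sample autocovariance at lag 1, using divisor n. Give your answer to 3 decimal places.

17.967

Mean ȳ = (48 + 51 + 52 + 55 + 59 + 60 + 62 + 64)/8 = 56.3750
Deviations: -8.3750, -5.3750, -4.3750, -1.3750, 2.6250, 3.6250, 5.6250, 7.6250
Σ_{t=1}^{7}(y_t−ȳ)(y_{t+1}−ȳ) = 143.7344
γ_1 = 143.7344 / 8 = 17.967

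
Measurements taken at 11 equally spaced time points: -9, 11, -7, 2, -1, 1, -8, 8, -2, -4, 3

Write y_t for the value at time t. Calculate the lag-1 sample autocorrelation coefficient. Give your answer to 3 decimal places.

-0.695

Mean ȳ = (-9 + 11 − 7 + 2 − 1 + 1 − 8 + 8 − 2 − 4 + 3)/11 = -0.5455
Numerator Σ_{t=1}^{10}(y_t−ȳ)(y_{t+1}−ȳ) = -285.2975
Denominator Σ(y_t−ȳ)² = 410.7273
r_1 = -285.2975 / 410.7273 = -0.695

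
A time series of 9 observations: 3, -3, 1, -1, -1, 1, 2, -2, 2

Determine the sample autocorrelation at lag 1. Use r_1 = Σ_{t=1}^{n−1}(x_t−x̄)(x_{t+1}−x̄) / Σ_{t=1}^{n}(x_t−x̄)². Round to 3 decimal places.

-0.548

Mean x̄ = (3 − 3 + 1 − 1 − 1 + 1 + 2 − 2 + 2)/9 = 0.2222
Numerator Σ_{t=1}^{8}(x_t−x̄)(x_{t+1}−x̄) = -18.3827
Denominator Σ(x_t−x̄)² = 33.5556
r_1 = -18.3827 / 33.5556 = -0.548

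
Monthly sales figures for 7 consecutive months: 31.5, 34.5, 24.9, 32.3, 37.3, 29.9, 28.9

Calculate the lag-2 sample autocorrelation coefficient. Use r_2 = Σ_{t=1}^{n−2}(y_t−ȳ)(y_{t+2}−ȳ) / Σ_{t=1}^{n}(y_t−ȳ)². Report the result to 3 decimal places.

-0.545

Mean ȳ = (31.5 + 34.5 + 24.9 + 32.3 + 37.3 + 29.9 + 28.9)/7 = 31.3286
Deviations from mean: 0.1714, 3.1714, -6.4286, 0.9714, 5.9714, -1.4286, -2.4286
Σ(y_t−ȳ)(y_{t+2}−ȳ) = (-1.1020) + (3.0808) + (-38.3878) + (-1.3878) + (-14.5020) = -52.2988
Denominator Σ(y_t−ȳ)² = 95.9543
r_2 = -52.2988 / 95.9543 = -0.545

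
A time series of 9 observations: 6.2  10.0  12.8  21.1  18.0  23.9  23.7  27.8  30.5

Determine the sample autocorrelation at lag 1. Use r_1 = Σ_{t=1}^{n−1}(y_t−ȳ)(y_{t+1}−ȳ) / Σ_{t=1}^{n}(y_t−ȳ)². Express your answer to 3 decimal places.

Mean ȳ = (6.2 + 10.0 + 12.8 + 21.1 + 18.0 + 23.9 + 23.7 + 27.8 + 30.5)/9 = 19.3333
Numerator Σ_{t=1}^{8}(y_t−ȳ)(y_{t+1}−ȳ) = 315.0256
Denominator Σ(y_t−ȳ)² = 543.4800
r_1 = 315.0256 / 543.4800 = 0.580

0.580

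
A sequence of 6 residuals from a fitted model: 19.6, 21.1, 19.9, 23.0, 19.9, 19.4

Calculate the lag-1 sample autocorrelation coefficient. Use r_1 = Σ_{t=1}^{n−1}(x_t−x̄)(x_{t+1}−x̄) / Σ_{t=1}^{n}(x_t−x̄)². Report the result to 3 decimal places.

-0.343

Mean x̄ = (19.6 + 21.1 + 19.9 + 23.0 + 19.9 + 19.4)/6 = 20.4833
Deviations from mean: -0.8833, 0.6167, -0.5833, 2.5167, -0.5833, -1.0833
Σ(x_t−x̄)(x_{t+1}−x̄) = (-0.5447) + (-0.3597) + (-1.4681) + (-1.4681) + (0.6319) = -3.2086
Denominator Σ(x_t−x̄)² = 9.3483
r_1 = -3.2086 / 9.3483 = -0.343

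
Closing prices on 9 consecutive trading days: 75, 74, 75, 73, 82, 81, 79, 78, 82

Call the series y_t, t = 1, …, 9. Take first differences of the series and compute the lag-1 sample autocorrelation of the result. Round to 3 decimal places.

First differences Δy: -1, 1, -2, 9, -1, -2, -1, 4
Mean of differences = 0.8750
Numerator Σ(Δy_t−Δȳ)(Δy_{t+1}−Δȳ) = -34.2656
Denominator Σ(Δy_t−Δȳ)² = 102.8750
r_1(Δy) = -34.2656 / 102.8750 = -0.333

-0.333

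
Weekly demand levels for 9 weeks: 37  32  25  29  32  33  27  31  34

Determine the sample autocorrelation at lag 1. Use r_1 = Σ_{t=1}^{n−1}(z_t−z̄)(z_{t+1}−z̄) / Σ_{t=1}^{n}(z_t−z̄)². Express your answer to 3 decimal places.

Mean z̄ = (37 + 32 + 25 + 29 + 32 + 33 + 27 + 31 + 34)/9 = 31.1111
Numerator Σ_{t=1}^{8}(z_t−z̄)(z_{t+1}−z̄) = 4.8765
Denominator Σ(z_t−z̄)² = 106.8889
r_1 = 4.8765 / 106.8889 = 0.046

0.046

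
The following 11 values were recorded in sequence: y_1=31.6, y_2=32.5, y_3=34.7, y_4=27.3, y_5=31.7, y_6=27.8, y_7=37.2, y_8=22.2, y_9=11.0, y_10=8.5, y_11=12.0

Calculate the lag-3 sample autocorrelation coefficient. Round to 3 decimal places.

-0.101

Mean ȳ = (31.6 + 32.5 + 34.7 + 27.3 + 31.7 + 27.8 + 37.2 + 22.2 + 11.0 + 8.5 + 12.0)/11 = 25.1364
Numerator Σ_{t=1}^{8}(y_t−ȳ)(y_{t+3}−ȳ) = -105.1567
Denominator Σ(y_t−ȳ)² = 1045.6455
r_3 = -105.1567 / 1045.6455 = -0.101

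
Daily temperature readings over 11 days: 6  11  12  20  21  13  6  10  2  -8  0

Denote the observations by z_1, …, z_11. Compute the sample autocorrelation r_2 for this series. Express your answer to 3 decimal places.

Mean z̄ = (6 + 11 + 12 + 20 + 21 + 13 + 6 + 10 + 2 − 8 + 0)/11 = 8.4545
Numerator Σ_{t=1}^{9}(z_t−z̄)(z_{t+2}−z̄) = 138.8595
Denominator Σ(z_t−z̄)² = 728.7273
r_2 = 138.8595 / 728.7273 = 0.191

0.191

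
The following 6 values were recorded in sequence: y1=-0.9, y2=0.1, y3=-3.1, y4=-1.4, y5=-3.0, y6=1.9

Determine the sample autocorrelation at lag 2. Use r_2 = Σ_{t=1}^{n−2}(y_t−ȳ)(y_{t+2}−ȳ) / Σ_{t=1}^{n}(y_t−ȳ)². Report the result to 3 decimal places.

0.122

Mean ȳ = (-0.9 + 0.1 − 3.1 − 1.4 − 3.0 + 1.9)/6 = -1.0667
Deviations from mean: 0.1667, 1.1667, -2.0333, -0.3333, -1.9333, 2.9667
Σ(y_t−ȳ)(y_{t+2}−ȳ) = (-0.3389) + (-0.3889) + (3.9311) + (-0.9889) = 2.2144
Denominator Σ(y_t−ȳ)² = 18.1733
r_2 = 2.2144 / 18.1733 = 0.122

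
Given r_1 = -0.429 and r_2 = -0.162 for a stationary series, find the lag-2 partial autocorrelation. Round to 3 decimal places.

-0.424

φ_{22} = (r_2 − r_1²) / (1 − r_1²)
r_1² = (-0.429)² = 0.184041
Numerator = -0.162 − 0.1840 = -0.3460; denominator = 1 − 0.1840 = 0.8160
φ_{22} = -0.3460 / 0.8160 = -0.424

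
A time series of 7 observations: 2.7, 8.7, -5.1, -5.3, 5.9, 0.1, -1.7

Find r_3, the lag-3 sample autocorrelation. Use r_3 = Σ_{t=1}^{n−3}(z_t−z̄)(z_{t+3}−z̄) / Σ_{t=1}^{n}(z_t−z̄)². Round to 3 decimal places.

Mean z̄ = (2.7 + 8.7 − 5.1 − 5.3 + 5.9 + 0.1 − 1.7)/7 = 0.7571
Deviations from mean: 1.9429, 7.9429, -5.8571, -6.0571, 5.1429, -0.6571, -2.4571
Σ(z_t−z̄)(z_{t+3}−z̄) = (-11.7682) + (40.8490) + (3.8490) + (14.8833) = 47.8131
Denominator Σ(z_t−z̄)² = 170.7771
r_3 = 47.8131 / 170.7771 = 0.280

0.280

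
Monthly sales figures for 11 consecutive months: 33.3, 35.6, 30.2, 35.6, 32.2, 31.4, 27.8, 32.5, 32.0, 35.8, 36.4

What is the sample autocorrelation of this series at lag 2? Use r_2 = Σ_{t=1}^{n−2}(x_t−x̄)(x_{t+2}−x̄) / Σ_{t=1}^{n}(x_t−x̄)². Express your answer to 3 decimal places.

Mean x̄ = (33.3 + 35.6 + 30.2 + 35.6 + 32.2 + 31.4 + 27.8 + 32.5 + 32.0 + 35.8 + 36.4)/11 = 32.9818
Numerator Σ_{t=1}^{9}(x_t−x̄)(x_{t+2}−x̄) = 9.1902
Denominator Σ(x_t−x̄)² = 72.3364
r_2 = 9.1902 / 72.3364 = 0.127

0.127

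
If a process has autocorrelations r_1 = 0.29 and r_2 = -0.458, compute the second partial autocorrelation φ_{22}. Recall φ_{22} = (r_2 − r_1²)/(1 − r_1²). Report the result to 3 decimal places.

-0.592

φ_{22} = (r_2 − r_1²) / (1 − r_1²)
r_1² = (0.29)² = 0.0841
Numerator = -0.458 − 0.0841 = -0.5421; denominator = 1 − 0.0841 = 0.9159
φ_{22} = -0.5421 / 0.9159 = -0.592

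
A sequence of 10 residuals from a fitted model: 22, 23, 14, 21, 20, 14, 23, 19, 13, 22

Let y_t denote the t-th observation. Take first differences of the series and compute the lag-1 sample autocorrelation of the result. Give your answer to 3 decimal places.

-0.505

First differences Δy: 1, -9, 7, -1, -6, 9, -4, -6, 9
Mean of differences = 0.0000
Numerator Σ(Δy_t−Δȳ)(Δy_{t+1}−Δȳ) = -193.0000
Denominator Σ(Δy_t−Δȳ)² = 382.0000
r_1(Δy) = -193.0000 / 382.0000 = -0.505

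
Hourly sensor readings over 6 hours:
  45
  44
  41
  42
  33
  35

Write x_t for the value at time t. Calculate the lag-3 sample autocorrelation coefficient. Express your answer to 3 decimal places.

-0.192

Mean x̄ = (45 + 44 + 41 + 42 + 33 + 35)/6 = 40.0000
Σ(x_t−x̄)(x_{t+3}−x̄) = (10.0000) + (-28.0000) + (-5.0000) = -23.0000
Denominator Σ(x_t−x̄)² = 120.0000
r_3 = -23.0000 / 120.0000 = -0.192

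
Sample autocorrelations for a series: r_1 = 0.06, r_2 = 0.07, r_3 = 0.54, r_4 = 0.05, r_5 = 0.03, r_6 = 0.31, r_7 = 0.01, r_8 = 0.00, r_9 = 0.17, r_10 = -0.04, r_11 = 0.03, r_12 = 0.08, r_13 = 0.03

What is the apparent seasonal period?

The largest autocorrelation is r_3 = 0.54, with weaker echoes at lags 6 (0.31) and 9 (0.17); the remaining lags stay at or below 0.08.
The dominant spike at lag 3 indicates a seasonal period of 3.

3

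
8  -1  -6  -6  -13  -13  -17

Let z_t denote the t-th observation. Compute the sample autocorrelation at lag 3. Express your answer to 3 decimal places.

Mean z̄ = (8 − 1 − 6 − 6 − 13 − 13 − 17)/7 = -6.8571
Numerator Σ_{t=1}^{4}(z_t−z̄)(z_{t+3}−z̄) = -37.2041
Denominator Σ(z_t−z̄)² = 434.8571
r_3 = -37.2041 / 434.8571 = -0.086

-0.086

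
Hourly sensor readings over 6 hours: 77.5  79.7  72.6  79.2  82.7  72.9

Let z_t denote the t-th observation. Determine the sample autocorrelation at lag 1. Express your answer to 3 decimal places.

-0.424

Mean z̄ = (77.5 + 79.7 + 72.6 + 79.2 + 82.7 + 72.9)/6 = 77.4333
Numerator Σ_{t=1}^{5}(z_t−z̄)(z_{t+1}−z̄) = -33.9144
Denominator Σ(z_t−z̄)² = 79.9133
r_1 = -33.9144 / 79.9133 = -0.424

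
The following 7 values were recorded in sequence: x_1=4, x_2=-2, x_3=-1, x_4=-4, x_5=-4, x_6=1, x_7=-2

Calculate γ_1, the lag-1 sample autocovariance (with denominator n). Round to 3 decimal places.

-0.676

Mean x̄ = (4 − 2 − 1 − 4 − 4 + 1 − 2)/7 = -1.1429
Deviations: 5.1429, -0.8571, 0.1429, -2.8571, -2.8571, 2.1429, -0.8571
Σ_{t=1}^{6}(x_t−x̄)(x_{t+1}−x̄) = -4.7347
γ_1 = -4.7347 / 7 = -0.676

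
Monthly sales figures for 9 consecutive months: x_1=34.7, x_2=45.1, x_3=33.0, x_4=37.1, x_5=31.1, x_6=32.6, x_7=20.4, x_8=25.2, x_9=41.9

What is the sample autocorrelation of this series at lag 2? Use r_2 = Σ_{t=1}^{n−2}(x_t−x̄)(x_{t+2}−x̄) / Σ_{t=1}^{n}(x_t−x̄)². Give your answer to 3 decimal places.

-0.070

Mean x̄ = (34.7 + 45.1 + 33.0 + 37.1 + 31.1 + 32.6 + 20.4 + 25.2 + 41.9)/9 = 33.4556
Σ(x_t−x̄)(x_{t+2}−x̄) = (-0.5669) + (42.4375) + (1.0731) + (-3.1180) + (30.7531) + (7.0631) + (-110.2469) = -32.6051
Denominator Σ(x_t−x̄)² = 466.8222
r_2 = -32.6051 / 466.8222 = -0.070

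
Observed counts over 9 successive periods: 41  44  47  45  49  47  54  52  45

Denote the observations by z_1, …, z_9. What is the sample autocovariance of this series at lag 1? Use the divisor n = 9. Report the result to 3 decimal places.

Mean z̄ = (41 + 44 + 47 + 45 + 49 + 47 + 54 + 52 + 45)/9 = 47.1111
Σ_{t=1}^{8}(z_t−z̄)(z_{t+1}−z̄) = 37.9877
γ_1 = 37.9877 / 9 = 4.221

4.221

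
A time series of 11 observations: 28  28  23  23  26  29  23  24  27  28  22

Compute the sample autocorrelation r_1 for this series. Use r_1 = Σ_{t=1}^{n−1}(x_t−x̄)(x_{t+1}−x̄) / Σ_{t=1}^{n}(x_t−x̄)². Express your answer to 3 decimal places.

-0.083

Mean x̄ = (28 + 28 + 23 + 23 + 26 + 29 + 23 + 24 + 27 + 28 + 22)/11 = 25.5455
Numerator Σ_{t=1}^{10}(x_t−x̄)(x_{t+1}−x̄) = -5.5702
Denominator Σ(x_t−x̄)² = 66.7273
r_1 = -5.5702 / 66.7273 = -0.083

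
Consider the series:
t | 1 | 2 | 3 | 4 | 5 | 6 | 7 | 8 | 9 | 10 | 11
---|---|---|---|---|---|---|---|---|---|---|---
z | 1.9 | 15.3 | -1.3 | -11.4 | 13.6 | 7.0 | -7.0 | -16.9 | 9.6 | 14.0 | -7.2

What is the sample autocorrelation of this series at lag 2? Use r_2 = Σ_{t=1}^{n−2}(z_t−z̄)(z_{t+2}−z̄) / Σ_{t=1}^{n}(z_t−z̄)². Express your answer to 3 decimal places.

Mean z̄ = (1.9 + 15.3 − 1.3 − 11.4 + 13.6 + 7.0 − 7.0 − 16.9 + 9.6 + 14.0 − 7.2)/11 = 1.6000
Numerator Σ_{t=1}^{9}(z_t−z̄)(z_{t+2}−z̄) = -855.6700
Denominator Σ(z_t−z̄)² = 1249.7600
r_2 = -855.6700 / 1249.7600 = -0.685

-0.685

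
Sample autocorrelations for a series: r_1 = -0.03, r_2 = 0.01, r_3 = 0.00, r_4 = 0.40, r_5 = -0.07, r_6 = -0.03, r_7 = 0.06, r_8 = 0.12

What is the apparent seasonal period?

The largest autocorrelation is r_4 = 0.40; the remaining lags stay at or below 0.12.
The dominant spike at lag 4 indicates a seasonal period of 4.

4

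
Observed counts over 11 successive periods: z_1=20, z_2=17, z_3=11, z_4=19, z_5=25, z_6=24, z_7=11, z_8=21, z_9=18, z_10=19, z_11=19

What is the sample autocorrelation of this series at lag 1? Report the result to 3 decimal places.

-0.086

Mean z̄ = (20 + 17 + 11 + 19 + 25 + 24 + 11 + 21 + 18 + 19 + 19)/11 = 18.5455
Numerator Σ_{t=1}^{10}(z_t−z̄)(z_{t+1}−z̄) = -16.9339
Denominator Σ(z_t−z̄)² = 196.7273
r_1 = -16.9339 / 196.7273 = -0.086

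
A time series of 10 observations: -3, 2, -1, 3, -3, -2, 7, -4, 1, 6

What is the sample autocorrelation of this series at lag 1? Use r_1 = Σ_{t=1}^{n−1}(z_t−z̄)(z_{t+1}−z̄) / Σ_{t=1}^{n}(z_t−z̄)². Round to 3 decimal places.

-0.418

Mean z̄ = (-3 + 2 − 1 + 3 − 3 − 2 + 7 − 4 + 1 + 6)/10 = 0.6000
Numerator Σ_{t=1}^{9}(z_t−z̄)(z_{t+1}−z̄) = -56.1600
Denominator Σ(z_t−z̄)² = 134.4000
r_1 = -56.1600 / 134.4000 = -0.418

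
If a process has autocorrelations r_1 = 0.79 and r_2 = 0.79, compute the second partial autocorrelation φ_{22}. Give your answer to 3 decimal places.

0.441

φ_{22} = (r_2 − r_1²) / (1 − r_1²)
r_1² = (0.79)² = 0.6241
Numerator = 0.79 − 0.6241 = 0.1659; denominator = 1 − 0.6241 = 0.3759
φ_{22} = 0.1659 / 0.3759 = 0.441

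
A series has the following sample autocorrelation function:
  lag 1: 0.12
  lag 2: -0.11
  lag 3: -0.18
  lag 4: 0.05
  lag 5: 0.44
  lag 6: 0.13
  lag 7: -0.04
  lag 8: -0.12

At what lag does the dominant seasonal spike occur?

5

The largest autocorrelation is r_5 = 0.44; the remaining lags stay at or below 0.13.
The dominant spike at lag 5 indicates a seasonal period of 5.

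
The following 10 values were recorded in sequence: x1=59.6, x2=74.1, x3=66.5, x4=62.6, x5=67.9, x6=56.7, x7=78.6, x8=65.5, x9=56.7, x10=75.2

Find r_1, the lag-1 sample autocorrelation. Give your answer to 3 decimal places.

-0.518

Mean x̄ = (59.6 + 74.1 + 66.5 + 62.6 + 67.9 + 56.7 + 78.6 + 65.5 + 56.7 + 75.2)/10 = 66.3400
Numerator Σ_{t=1}^{9}(x_t−x̄)(x_{t+1}−x̄) = -278.3296
Denominator Σ(x_t−x̄)² = 537.4640
r_1 = -278.3296 / 537.4640 = -0.518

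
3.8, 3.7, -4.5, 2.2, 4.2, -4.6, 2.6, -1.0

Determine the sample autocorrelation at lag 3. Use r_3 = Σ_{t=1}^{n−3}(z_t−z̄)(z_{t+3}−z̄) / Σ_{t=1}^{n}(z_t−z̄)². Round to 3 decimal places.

Mean z̄ = (3.8 + 3.7 − 4.5 + 2.2 + 4.2 − 4.6 + 2.6 − 1.0)/8 = 0.8000
Deviations from mean: 3.0000, 2.9000, -5.3000, 1.4000, 3.4000, -5.4000, 1.8000, -1.8000
Σ(z_t−z̄)(z_{t+3}−z̄) = (4.2000) + (9.8600) + (28.6200) + (2.5200) + (-6.1200) = 39.0800
Denominator Σ(z_t−z̄)² = 94.6600
r_3 = 39.0800 / 94.6600 = 0.413

0.413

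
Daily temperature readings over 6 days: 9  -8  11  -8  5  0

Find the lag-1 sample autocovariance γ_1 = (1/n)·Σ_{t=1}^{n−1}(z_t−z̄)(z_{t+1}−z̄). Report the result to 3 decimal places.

Mean z̄ = (9 − 8 + 11 − 8 + 5 + 0)/6 = 1.5000
Σ_{t=1}^{5}(z_t−z̄)(z_{t+1}−z̄) = -290.2500
γ_1 = -290.2500 / 6 = -48.375

-48.375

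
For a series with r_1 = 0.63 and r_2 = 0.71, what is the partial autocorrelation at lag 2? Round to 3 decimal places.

0.519

φ_{22} = (r_2 − r_1²) / (1 − r_1²)
r_1² = (0.63)² = 0.3969
Numerator = 0.71 − 0.3969 = 0.3131; denominator = 1 − 0.3969 = 0.6031
φ_{22} = 0.3131 / 0.6031 = 0.519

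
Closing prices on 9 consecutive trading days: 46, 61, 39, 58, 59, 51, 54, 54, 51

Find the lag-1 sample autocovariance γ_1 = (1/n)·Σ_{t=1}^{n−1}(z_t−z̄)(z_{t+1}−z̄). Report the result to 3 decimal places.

Mean z̄ = (46 + 61 + 39 + 58 + 59 + 51 + 54 + 54 + 51)/9 = 52.5556
Σ_{t=1}^{8}(z_t−z̄)(z_{t+1}−z̄) = -220.9753
γ_1 = -220.9753 / 9 = -24.553

-24.553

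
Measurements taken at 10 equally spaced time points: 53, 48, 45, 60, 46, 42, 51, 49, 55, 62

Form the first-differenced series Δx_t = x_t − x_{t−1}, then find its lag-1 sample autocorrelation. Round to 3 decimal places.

-0.342

First differences Δx: -5, -3, 15, -14, -4, 9, -2, 6, 7
Mean of differences = 1.0000
Numerator Σ(Δx_t−Δx̄)(Δx_{t+1}−Δx̄) = -216.0000
Denominator Σ(Δx_t−Δx̄)² = 632.0000
r_1(Δx) = -216.0000 / 632.0000 = -0.342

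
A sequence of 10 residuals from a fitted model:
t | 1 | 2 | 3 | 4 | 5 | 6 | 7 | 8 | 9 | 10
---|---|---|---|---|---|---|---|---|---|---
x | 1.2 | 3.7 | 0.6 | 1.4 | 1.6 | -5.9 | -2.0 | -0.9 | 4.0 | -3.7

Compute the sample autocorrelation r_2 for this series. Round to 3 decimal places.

-0.044

Mean x̄ = (1.2 + 3.7 + 0.6 + 1.4 + 1.6 − 5.9 − 2.0 − 0.9 + 4.0 − 3.7)/10 = 0.0000
Numerator Σ_{t=1}^{8}(x_t−x̄)(x_{t+2}−x̄) = -3.9600
Denominator Σ(x_t−x̄)² = 89.3200
r_2 = -3.9600 / 89.3200 = -0.044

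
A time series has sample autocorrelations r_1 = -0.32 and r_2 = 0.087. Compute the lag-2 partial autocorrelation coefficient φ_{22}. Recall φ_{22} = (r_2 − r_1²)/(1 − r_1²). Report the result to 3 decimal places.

φ_{22} = (r_2 − r_1²) / (1 − r_1²)
r_1² = (-0.32)² = 0.1024
Numerator = 0.087 − 0.1024 = -0.0154; denominator = 1 − 0.1024 = 0.8976
φ_{22} = -0.0154 / 0.8976 = -0.017

-0.017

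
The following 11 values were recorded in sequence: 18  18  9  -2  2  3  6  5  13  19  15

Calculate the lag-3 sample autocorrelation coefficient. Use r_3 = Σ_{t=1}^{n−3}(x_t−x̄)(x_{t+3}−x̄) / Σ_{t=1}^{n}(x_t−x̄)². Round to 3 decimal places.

Mean x̄ = (18 + 18 + 9 − 2 + 2 + 3 + 6 + 5 + 13 + 19 + 15)/11 = 9.6364
Numerator Σ_{t=1}^{8}(x_t−x̄)(x_{t+3}−x̄) = -160.4876
Denominator Σ(x_t−x̄)² = 540.5455
r_3 = -160.4876 / 540.5455 = -0.297

-0.297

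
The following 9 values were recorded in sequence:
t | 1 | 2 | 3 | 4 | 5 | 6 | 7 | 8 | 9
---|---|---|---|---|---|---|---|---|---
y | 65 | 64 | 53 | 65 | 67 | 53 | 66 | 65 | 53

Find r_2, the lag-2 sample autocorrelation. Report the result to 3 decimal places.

-0.458

Mean ȳ = (65 + 64 + 53 + 65 + 67 + 53 + 66 + 65 + 53)/9 = 61.2222
Numerator Σ_{t=1}^{7}(y_t−ȳ)(y_{t+2}−ȳ) = -141.8765
Denominator Σ(y_t−ȳ)² = 309.5556
r_2 = -141.8765 / 309.5556 = -0.458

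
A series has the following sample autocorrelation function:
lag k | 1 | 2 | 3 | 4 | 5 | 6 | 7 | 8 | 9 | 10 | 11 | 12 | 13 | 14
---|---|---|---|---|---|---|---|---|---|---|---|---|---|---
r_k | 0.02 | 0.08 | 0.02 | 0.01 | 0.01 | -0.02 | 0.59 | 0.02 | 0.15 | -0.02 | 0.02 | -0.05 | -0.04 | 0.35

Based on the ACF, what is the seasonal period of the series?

7

The largest autocorrelation is r_7 = 0.59, with a weaker echo at lag 14 (0.35); the remaining lags stay at or below 0.15.
The dominant spike at lag 7 indicates a seasonal period of 7.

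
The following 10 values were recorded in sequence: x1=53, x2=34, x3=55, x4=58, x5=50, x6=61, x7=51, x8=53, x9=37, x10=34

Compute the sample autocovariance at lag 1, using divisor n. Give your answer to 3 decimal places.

9.164

Mean x̄ = (53 + 34 + 55 + 58 + 50 + 61 + 51 + 53 + 37 + 34)/10 = 48.6000
Σ_{t=1}^{9}(x_t−x̄)(x_{t+1}−x̄) = 91.6400
γ_1 = 91.6400 / 10 = 9.164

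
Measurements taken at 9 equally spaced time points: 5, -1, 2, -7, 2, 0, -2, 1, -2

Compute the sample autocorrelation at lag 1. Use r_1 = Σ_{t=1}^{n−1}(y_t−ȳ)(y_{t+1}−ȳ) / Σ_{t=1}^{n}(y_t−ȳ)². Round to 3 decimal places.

-0.439

Mean ȳ = (5 − 1 + 2 − 7 + 2 + 0 − 2 + 1 − 2)/9 = -0.2222
Numerator Σ_{t=1}^{8}(y_t−ȳ)(y_{t+1}−ȳ) = -40.1605
Denominator Σ(y_t−ȳ)² = 91.5556
r_1 = -40.1605 / 91.5556 = -0.439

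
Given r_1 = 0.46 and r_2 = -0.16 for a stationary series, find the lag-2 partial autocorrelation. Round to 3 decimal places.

φ_{22} = (r_2 − r_1²) / (1 − r_1²)
r_1² = (0.46)² = 0.2116
Numerator = -0.16 − 0.2116 = -0.3716; denominator = 1 − 0.2116 = 0.7884
φ_{22} = -0.3716 / 0.7884 = -0.471

-0.471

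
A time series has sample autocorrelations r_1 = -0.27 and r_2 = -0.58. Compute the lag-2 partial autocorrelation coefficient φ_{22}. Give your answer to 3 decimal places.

-0.704

φ_{22} = (r_2 − r_1²) / (1 − r_1²)
r_1² = (-0.27)² = 0.0729
Numerator = -0.58 − 0.0729 = -0.6529; denominator = 1 − 0.0729 = 0.9271
φ_{22} = -0.6529 / 0.9271 = -0.704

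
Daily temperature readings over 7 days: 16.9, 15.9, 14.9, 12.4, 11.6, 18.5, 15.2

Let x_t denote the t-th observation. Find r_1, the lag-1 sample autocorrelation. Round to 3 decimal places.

-0.011

Mean x̄ = (16.9 + 15.9 + 14.9 + 12.4 + 11.6 + 18.5 + 15.2)/7 = 15.0571
Deviations from mean: 1.8429, 0.8429, -0.1571, -2.6571, -3.4571, 3.4429, 0.1429
Numerator Σ_{t=1}^{6}(x_t−x̄)(x_{t+1}−x̄) = -0.3861
Denominator Σ(x_t−x̄)² = 35.0171
r_1 = -0.3861 / 35.0171 = -0.011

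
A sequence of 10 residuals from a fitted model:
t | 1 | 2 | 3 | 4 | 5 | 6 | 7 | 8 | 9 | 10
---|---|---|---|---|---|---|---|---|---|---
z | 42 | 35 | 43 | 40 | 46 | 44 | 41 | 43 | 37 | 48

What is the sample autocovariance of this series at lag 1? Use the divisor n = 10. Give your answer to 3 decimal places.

Mean z̄ = (42 + 35 + 43 + 40 + 46 + 44 + 41 + 43 + 37 + 48)/10 = 41.9000
Σ_{t=1}^{9}(z_t−z̄)(z_{t+1}−z̄) = -47.7100
γ_1 = -47.7100 / 10 = -4.771

-4.771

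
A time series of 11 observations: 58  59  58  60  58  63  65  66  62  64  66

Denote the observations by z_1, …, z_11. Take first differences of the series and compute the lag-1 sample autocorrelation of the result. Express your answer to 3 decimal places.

-0.306

First differences Δz: 1, -1, 2, -2, 5, 2, 1, -4, 2, 2
Mean of differences = 0.8000
Numerator Σ(Δz_t−Δz̄)(Δz_{t+1}−Δz̄) = -17.6400
Denominator Σ(Δz_t−Δz̄)² = 57.6000
r_1(Δz) = -17.6400 / 57.6000 = -0.306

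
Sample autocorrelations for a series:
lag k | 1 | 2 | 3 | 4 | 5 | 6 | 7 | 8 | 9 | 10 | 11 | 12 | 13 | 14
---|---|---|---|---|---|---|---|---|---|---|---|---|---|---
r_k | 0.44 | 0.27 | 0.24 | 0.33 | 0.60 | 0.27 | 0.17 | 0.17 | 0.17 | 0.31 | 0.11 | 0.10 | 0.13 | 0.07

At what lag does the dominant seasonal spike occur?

The largest autocorrelation is r_5 = 0.60; the remaining lags stay at or below 0.44. The elevated value at lag 1 (0.44), dropping to 0.27 at lag 2, reflects decaying short-term dependence rather than seasonality.
The dominant spike at lag 5 indicates a seasonal period of 5.

5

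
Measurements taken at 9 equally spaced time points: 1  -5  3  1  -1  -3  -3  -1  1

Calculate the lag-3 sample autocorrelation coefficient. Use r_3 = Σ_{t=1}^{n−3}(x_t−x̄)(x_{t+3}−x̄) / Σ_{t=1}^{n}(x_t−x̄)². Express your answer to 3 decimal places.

-0.236

Mean x̄ = (1 − 5 + 3 + 1 − 1 − 3 − 3 − 1 + 1)/9 = -0.7778
Σ(x_t−x̄)(x_{t+3}−x̄) = (3.1605) + (0.9383) + (-8.3951) + (-3.9506) + (0.0494) + (-3.9506) = -12.1481
Denominator Σ(x_t−x̄)² = 51.5556
r_3 = -12.1481 / 51.5556 = -0.236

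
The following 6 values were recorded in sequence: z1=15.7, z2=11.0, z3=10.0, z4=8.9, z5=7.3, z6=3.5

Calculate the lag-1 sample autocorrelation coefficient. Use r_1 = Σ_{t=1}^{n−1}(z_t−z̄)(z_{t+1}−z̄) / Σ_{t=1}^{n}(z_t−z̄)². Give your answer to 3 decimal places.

Mean z̄ = (15.7 + 11.0 + 10.0 + 8.9 + 7.3 + 3.5)/6 = 9.4000
Numerator Σ_{t=1}^{5}(z_t−z̄)(z_{t+1}−z̄) = 24.1800
Denominator Σ(z_t−z̄)² = 82.0800
r_1 = 24.1800 / 82.0800 = 0.295

0.295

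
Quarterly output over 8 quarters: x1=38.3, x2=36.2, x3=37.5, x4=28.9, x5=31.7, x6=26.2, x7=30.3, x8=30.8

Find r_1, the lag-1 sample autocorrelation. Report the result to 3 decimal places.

Mean x̄ = (38.3 + 36.2 + 37.5 + 28.9 + 31.7 + 26.2 + 30.3 + 30.8)/8 = 32.4875
Deviations from mean: 5.8125, 3.7125, 5.0125, -3.5875, -0.7875, -6.2875, -2.1875, -1.6875
Σ(x_t−x̄)(x_{t+1}−x̄) = (21.5789) + (18.6089) + (-17.9823) + (2.8252) + (4.9514) + (13.7539) + (3.6914) = 47.4273
Denominator Σ(x_t−x̄)² = 133.3488
r_1 = 47.4273 / 133.3488 = 0.356

0.356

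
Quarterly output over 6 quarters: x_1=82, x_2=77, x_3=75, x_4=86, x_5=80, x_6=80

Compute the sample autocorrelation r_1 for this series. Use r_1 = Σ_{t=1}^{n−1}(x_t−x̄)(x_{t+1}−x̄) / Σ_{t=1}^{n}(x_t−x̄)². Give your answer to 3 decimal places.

Mean x̄ = (82 + 77 + 75 + 86 + 80 + 80)/6 = 80.0000
Deviations from mean: 2.0000, -3.0000, -5.0000, 6.0000, 0.0000, 0.0000
Σ(x_t−x̄)(x_{t+1}−x̄) = (-6.0000) + (15.0000) + (-30.0000) + (0.0000) + (0.0000) = -21.0000
Denominator Σ(x_t−x̄)² = 74.0000
r_1 = -21.0000 / 74.0000 = -0.284

-0.284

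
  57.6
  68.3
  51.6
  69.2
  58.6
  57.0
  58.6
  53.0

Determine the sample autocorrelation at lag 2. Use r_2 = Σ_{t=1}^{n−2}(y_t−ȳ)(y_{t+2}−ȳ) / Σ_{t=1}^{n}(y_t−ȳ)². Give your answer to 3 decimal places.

0.347

Mean ȳ = (57.6 + 68.3 + 51.6 + 69.2 + 58.6 + 57.0 + 58.6 + 53.0)/8 = 59.2375
Numerator Σ_{t=1}^{6}(y_t−ȳ)(y_{t+2}−ȳ) = 99.7322
Denominator Σ(y_t−ȳ)² = 287.1188
r_2 = 99.7322 / 287.1188 = 0.347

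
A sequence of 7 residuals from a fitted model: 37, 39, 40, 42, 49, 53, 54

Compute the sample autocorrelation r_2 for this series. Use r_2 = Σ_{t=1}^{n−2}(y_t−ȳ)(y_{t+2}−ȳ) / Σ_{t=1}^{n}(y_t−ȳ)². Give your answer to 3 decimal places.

0.167

Mean ȳ = (37 + 39 + 40 + 42 + 49 + 53 + 54)/7 = 44.8571
Deviations from mean: -7.8571, -5.8571, -4.8571, -2.8571, 4.1429, 8.1429, 9.1429
Numerator Σ_{t=1}^{5}(y_t−ȳ)(y_{t+2}−ȳ) = 49.3878
Denominator Σ(y_t−ȳ)² = 294.8571
r_2 = 49.3878 / 294.8571 = 0.167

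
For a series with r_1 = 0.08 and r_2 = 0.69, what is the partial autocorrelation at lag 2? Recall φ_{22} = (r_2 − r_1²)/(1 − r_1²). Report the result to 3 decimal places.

0.688

φ_{22} = (r_2 − r_1²) / (1 − r_1²)
r_1² = (0.08)² = 0.0064
Numerator = 0.69 − 0.0064 = 0.6836; denominator = 1 − 0.0064 = 0.9936
φ_{22} = 0.6836 / 0.9936 = 0.688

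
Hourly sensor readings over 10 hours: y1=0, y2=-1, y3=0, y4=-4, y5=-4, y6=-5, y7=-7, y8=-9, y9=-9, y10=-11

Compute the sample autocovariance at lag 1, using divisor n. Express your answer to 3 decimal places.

Mean ȳ = (0 − 1 + 0 − 4 − 4 − 5 − 7 − 9 − 9 − 11)/10 = -5.0000
Σ_{t=1}^{9}(y_t−ȳ)(y_{t+1}−ȳ) = 94.0000
γ_1 = 94.0000 / 10 = 9.400

9.400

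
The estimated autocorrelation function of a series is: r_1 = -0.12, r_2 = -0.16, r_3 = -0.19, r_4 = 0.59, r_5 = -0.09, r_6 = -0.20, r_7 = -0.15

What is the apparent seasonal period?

The largest autocorrelation is r_4 = 0.59; the remaining lags stay at or below -0.09.
The dominant spike at lag 4 indicates a seasonal period of 4.

4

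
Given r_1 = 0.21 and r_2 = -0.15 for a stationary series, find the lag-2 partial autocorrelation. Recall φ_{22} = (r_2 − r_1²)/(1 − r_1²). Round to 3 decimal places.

φ_{22} = (r_2 − r_1²) / (1 − r_1²)
r_1² = (0.21)² = 0.0441
Numerator = -0.15 − 0.0441 = -0.1941; denominator = 1 − 0.0441 = 0.9559
φ_{22} = -0.1941 / 0.9559 = -0.203

-0.203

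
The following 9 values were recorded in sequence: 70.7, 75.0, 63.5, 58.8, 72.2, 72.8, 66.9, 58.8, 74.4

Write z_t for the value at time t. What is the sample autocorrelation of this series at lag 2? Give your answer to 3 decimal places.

Mean z̄ = (70.7 + 75.0 + 63.5 + 58.8 + 72.2 + 72.8 + 66.9 + 58.8 + 74.4)/9 = 68.1222
Σ(z_t−z̄)(z_{t+2}−z̄) = (-11.9151) + (-64.1162) + (-18.8484) + (-43.6073) + (-4.9840) + (-43.6073) + (-7.6728) = -194.7510
Denominator Σ(z_t−z̄)² = 328.5356
r_2 = -194.7510 / 328.5356 = -0.593

-0.593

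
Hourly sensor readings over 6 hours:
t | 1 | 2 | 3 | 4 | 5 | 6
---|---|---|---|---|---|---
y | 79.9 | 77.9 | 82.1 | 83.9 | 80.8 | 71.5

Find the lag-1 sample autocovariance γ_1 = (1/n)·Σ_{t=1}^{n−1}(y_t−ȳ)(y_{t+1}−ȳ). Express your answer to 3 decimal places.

0.490

Mean ȳ = (79.9 + 77.9 + 82.1 + 83.9 + 80.8 + 71.5)/6 = 79.3500
Σ_{t=1}^{5}(y_t−ȳ)(y_{t+1}−ȳ) = 2.9425
γ_1 = 2.9425 / 6 = 0.490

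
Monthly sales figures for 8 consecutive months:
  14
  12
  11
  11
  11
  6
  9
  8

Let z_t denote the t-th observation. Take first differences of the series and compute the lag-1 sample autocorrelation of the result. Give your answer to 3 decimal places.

-0.554

First differences Δz: -2, -1, 0, 0, -5, 3, -1
Mean of differences = -0.8571
Numerator Σ(Δz_t−Δz̄)(Δz_{t+1}−Δz̄) = -19.3061
Denominator Σ(Δz_t−Δz̄)² = 34.8571
r_1(Δz) = -19.3061 / 34.8571 = -0.554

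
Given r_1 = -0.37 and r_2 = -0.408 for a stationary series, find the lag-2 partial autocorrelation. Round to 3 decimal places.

-0.631

φ_{22} = (r_2 − r_1²) / (1 − r_1²)
r_1² = (-0.37)² = 0.1369
Numerator = -0.408 − 0.1369 = -0.5449; denominator = 1 − 0.1369 = 0.8631
φ_{22} = -0.5449 / 0.8631 = -0.631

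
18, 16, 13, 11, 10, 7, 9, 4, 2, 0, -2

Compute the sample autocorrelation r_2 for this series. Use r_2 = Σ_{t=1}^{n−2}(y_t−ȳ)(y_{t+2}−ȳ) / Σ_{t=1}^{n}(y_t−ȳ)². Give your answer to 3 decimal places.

0.412

Mean ȳ = (18 + 16 + 13 + 11 + 10 + 7 + 9 + 4 + 2 + 0 − 2)/11 = 8.0000
Numerator Σ_{t=1}^{9}(y_t−ȳ)(y_{t+2}−ȳ) = 173.0000
Denominator Σ(y_t−ȳ)² = 420.0000
r_2 = 173.0000 / 420.0000 = 0.412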